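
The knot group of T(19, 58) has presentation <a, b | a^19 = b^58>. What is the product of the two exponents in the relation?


The relation is a^19 = b^58.
Product of exponents = 19 * 58
= 1102

1102


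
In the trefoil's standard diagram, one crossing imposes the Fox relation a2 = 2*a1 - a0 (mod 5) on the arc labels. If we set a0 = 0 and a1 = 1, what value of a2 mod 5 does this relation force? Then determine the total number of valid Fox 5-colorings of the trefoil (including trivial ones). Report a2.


Step 1: Apply the given crossing relation 2*a1 - a0 - a2 = 0 (mod 5).
  a2 = 2*a1 - a0 mod 5
  a2 = 2*1 - 0 mod 5
  a2 = 2 - 0 mod 5
  a2 = 2 mod 5 = 2
Step 2: The trefoil has determinant 3.
  Number of Fox p-colorings (p prime) is p^2 if p = 3, else p.
  Since 5 does not divide 3, only trivial (constant) colorings exist.
  (So the trial a0 = 0, a1 = 1 with a0 != a1 does NOT extend to a valid coloring of the whole trefoil: the other two crossing relations require 3*(a1 - a0) = 0 (mod 5), which fails.)
  Total colorings = 5
Step 3: a2 = 2, total Fox 5-colorings = 5

2


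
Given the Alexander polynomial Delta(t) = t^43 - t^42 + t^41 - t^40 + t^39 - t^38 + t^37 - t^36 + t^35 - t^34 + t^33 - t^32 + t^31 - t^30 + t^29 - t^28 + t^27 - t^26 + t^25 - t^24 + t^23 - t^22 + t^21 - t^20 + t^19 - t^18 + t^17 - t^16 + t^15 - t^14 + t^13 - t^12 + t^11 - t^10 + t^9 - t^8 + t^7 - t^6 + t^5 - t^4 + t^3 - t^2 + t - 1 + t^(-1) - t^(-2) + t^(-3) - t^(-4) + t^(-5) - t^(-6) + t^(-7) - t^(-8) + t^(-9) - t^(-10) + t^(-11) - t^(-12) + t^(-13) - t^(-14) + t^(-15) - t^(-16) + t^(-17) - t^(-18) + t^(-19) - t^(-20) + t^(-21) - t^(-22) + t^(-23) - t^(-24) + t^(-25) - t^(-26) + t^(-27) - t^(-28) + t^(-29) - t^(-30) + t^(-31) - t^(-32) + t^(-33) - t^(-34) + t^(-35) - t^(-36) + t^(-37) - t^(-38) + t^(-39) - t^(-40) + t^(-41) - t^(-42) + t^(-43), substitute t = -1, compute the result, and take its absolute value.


Step 1: The polynomial has 87 terms with alternating signs, exponents from 43 down to -43.
Step 2: Substitute t = -1. The i-th term has coefficient (-1)^i and exponent (m-i),
  so its value is (-1)^i * (-1)^(m-i) = (-1)^m = -1 for every i.
Step 3: All 87 terms equal -1, so Delta(-1) = 87 * (-1) = -87
Step 4: |Delta(-1)| = 87

87


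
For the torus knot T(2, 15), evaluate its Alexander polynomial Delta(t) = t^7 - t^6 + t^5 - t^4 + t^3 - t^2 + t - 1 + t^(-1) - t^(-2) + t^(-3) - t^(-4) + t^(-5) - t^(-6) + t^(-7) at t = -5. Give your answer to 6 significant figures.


Substituting t = -5 into Delta(t) = t^7 - t^6 + t^5 - t^4 + t^3 - t^2 + t - 1 + t^(-1) - t^(-2) + t^(-3) - t^(-4) + t^(-5) - t^(-6) + t^(-7):
Term values: (-78125) + (-15625) + (-3125) + (-625) + (-125) + (-25) + (-5) + (-1) + (-0.2) + (-0.04) + (-0.008) + (-0.0016) + (-0.00032) + (-6.4e-05) + (-1.28e-05)
Sum = -97656.25
Rounded to 6 significant figures: -97656.2

-97656.2


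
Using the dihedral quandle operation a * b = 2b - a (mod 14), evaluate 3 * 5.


3 * 5 = 2*5 - 3 mod 14
= 10 - 3 mod 14
= 7 mod 14 = 7

7


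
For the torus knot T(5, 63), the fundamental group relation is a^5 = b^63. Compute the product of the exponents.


The relation is a^5 = b^63.
Product of exponents = 5 * 63
= 315

315


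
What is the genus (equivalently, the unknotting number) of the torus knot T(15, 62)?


For a torus knot T(p,q), both the unknotting number and genus equal (p-1)(q-1)/2.
= (15-1)(62-1)/2
= 14*61/2
= 854/2 = 427

427


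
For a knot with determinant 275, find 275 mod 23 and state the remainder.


Step 1: A knot is p-colorable if and only if p divides its determinant.
Step 2: Compute 275 mod 23.
275 = 11 * 23 + 22
Step 3: 275 mod 23 = 22
Step 4: The knot is 23-colorable: no

22


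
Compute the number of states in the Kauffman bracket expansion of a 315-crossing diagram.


Each crossing contributes 2 choices (A-smoothing or B-smoothing).
Total states = 2^315 = 66749594872528440074844428317798503581334516323645399060845050244444366430645017188217565216768

66749594872528440074844428317798503581334516323645399060845050244444366430645017188217565216768


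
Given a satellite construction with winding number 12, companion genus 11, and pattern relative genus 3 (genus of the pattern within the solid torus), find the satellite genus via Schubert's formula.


Schubert: g(satellite) = g_rel(pattern) + |winding| * g(companion),
where g_rel(pattern) is the genus of the pattern relative to the solid torus.
= 3 + 12 * 11
= 3 + 132 = 135

135


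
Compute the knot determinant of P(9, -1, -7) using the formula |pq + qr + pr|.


Step 1: Compute pq + qr + pr.
pq = 9*(-1) = -9
qr = (-1)*(-7) = 7
pr = 9*(-7) = -63
pq + qr + pr = -9 + 7 + (-63) = -65
Step 2: Take absolute value.
det(P(9,-1,-7)) = |-65| = 65

65


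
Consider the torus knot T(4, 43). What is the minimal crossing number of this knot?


For a torus knot T(p, q) with gcd(p,q)=1,
the crossing number is min(p*(q-1), q*(p-1)).
p*(q-1) = 4*42 = 168
q*(p-1) = 43*3 = 129
min(168, 129) = 129

129


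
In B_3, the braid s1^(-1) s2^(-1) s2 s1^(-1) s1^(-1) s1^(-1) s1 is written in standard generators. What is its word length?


The word length counts the number of generators (including inverses).
Listing each generator: s1^(-1), s2^(-1), s2, s1^(-1), s1^(-1), s1^(-1), s1
There are 7 generators in this braid word.

7


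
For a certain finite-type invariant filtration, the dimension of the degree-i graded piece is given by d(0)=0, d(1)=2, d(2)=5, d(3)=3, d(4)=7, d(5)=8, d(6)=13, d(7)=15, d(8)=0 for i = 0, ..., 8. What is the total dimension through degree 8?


Total dimension = d(0) + d(1) + ... + d(8)
= 0 + 2 + 5 + 3 + 7 + 8 + 13 + 15 + 0
= 53

53


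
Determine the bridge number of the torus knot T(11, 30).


The bridge number of T(p,q) is min(p,q).
min(11, 30) = 11

11


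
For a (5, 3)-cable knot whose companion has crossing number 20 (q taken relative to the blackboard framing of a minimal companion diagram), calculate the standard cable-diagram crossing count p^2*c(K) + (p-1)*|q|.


Step 1: Each of the c(K) crossings of the companion diagram becomes p*p = p^2 crossings among the p parallel strands, and each of the |q| twists s_1 s_2 ... s_(p-1) adds (p-1) crossings.
  Crossings = p^2 * c(K) + (p-1)*|q|
Step 2: = 5^2 * 20 + (5-1)*3
Step 3: = 25*20 + 4*3
Step 4: = 500 + 12 = 512

512


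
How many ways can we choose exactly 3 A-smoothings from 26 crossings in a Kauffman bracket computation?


We choose which 3 of 26 crossings get A-smoothings.
C(26, 3) = 26! / (3! * 23!)
= 2600

2600


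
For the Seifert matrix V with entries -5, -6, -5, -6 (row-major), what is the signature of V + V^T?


Step 1: V + V^T = [[-10, -11], [-11, -12]]
Step 2: trace = -22, det = -1
Step 3: Discriminant = (-22)^2 - 4*(-1) = 488
Step 4: Eigenvalues: 0.045361, -22.0454
Step 5: Signature = (# positive eigenvalues) - (# negative eigenvalues) = 0

0


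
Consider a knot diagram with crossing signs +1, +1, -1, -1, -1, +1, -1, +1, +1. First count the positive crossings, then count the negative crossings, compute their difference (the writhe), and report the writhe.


Step 1: Count positive crossings (+1).
Positive crossings: 5
Step 2: Count negative crossings (-1).
Negative crossings: 4
Step 3: Writhe = (positive) - (negative)
w = 5 - 4 = 1
Step 4: |w| = 1, and w is positive

1


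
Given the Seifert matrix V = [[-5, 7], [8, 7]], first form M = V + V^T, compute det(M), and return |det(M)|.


Step 1: Form V + V^T where V = [[-5, 7], [8, 7]]
  V^T = [[-5, 8], [7, 7]]
  V + V^T = [[-10, 15], [15, 14]]
Step 2: det(V + V^T) = (-10)*14 - 15*15
  = -140 - 225 = -365
Step 3: Knot determinant = |det(V + V^T)| = |-365| = 365

365


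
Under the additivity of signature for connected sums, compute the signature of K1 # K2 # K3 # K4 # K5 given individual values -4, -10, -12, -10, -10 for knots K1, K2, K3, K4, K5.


The signature is additive under connected sum.
signature(K1 # K2 # K3 # K4 # K5) = (-4) + (-10) + (-12) + (-10) + (-10)
= -46

-46


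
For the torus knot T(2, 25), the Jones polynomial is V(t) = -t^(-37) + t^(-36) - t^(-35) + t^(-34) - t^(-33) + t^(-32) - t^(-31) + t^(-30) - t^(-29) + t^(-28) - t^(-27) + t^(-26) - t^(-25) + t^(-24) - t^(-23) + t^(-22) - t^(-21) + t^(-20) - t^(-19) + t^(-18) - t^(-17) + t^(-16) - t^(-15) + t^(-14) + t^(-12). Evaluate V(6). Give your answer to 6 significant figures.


Substituting t = 6 into V(t) = -t^(-37) + t^(-36) - t^(-35) + t^(-34) - t^(-33) + t^(-32) - t^(-31) + t^(-30) - t^(-29) + t^(-28) - t^(-27) + t^(-26) - t^(-25) + t^(-24) - t^(-23) + t^(-22) - t^(-21) + t^(-20) - t^(-19) + t^(-18) - t^(-17) + t^(-16) - t^(-15) + t^(-14) + t^(-12):
  (-)t^(-37) = -1.61586e-29
  (+)t^(-36) = 9.69516e-29
  (-)t^(-35) = -5.8171e-28
  (+)t^(-34) = 3.49026e-27
  (-)t^(-33) = -2.09415e-26
  (+)t^(-32) = 1.25649e-25
  (-)t^(-31) = -7.53896e-25
  (+)t^(-30) = 4.52337e-24
  (-)t^(-29) = -2.71402e-23
  (+)t^(-28) = 1.62841e-22
  (-)t^(-27) = -9.77049e-22
  (+)t^(-26) = 5.86229e-21
  (-)t^(-25) = -3.51738e-20
  (+)t^(-24) = 2.11043e-19
  (-)t^(-23) = -1.26626e-18
  (+)t^(-22) = 7.59753e-18
  (-)t^(-21) = -4.55852e-17
  (+)t^(-20) = 2.73511e-16
  (-)t^(-19) = -1.64107e-15
  (+)t^(-18) = 9.8464e-15
  (-)t^(-17) = -5.90784e-14
  (+)t^(-16) = 3.5447e-13
  (-)t^(-15) = -2.12682e-12
  (+)t^(-14) = 1.27609e-11
  (+)t^(-12) = 4.59394e-10
Sum = (-1.61586e-29) + (9.69516e-29) + (-5.8171e-28) + (3.49026e-27) + (-2.09415e-26) + (1.25649e-25) + (-7.53896e-25) + (4.52337e-24) + (-2.71402e-23) + (1.62841e-22) + (-9.77049e-22) + (5.86229e-21) + (-3.51738e-20) + (2.11043e-19) + (-1.26626e-18) + (7.59753e-18) + (-4.55852e-17) + (2.73511e-16) + (-1.64107e-15) + (9.8464e-15) + (-5.90784e-14) + (3.5447e-13) + (-2.12682e-12) + (1.27609e-11) + (4.59394e-10)
= 4.703316022e-10
Rounded to 6 significant figures: 4.70332e-10

4.70332e-10


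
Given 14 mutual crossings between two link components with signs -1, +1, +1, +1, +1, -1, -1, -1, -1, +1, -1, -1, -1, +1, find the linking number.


Step 1: Count positive crossings: 6
Step 2: Count negative crossings: 8
Step 3: Sum of signs = 6 - 8 = -2
Step 4: Linking number = sum/2 = -2/2 = -1

-1


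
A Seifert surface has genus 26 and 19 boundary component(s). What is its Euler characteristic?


chi = 2 - 2g - b
= 2 - 2*26 - 19
= 2 - 52 - 19 = -69

-69


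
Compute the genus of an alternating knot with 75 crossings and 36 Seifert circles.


For alternating knots, g = (c - s + 1)/2.
= (75 - 36 + 1)/2
= 40/2 = 20

20


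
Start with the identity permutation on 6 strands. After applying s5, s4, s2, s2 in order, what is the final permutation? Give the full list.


Starting with identity [1, 2, 3, 4, 5, 6].
Apply generators in sequence:
  After s5: [1, 2, 3, 4, 6, 5]
  After s4: [1, 2, 3, 6, 4, 5]
  After s2: [1, 3, 2, 6, 4, 5]
  After s2: [1, 2, 3, 6, 4, 5]
Final permutation: [1, 2, 3, 6, 4, 5]

[1, 2, 3, 6, 4, 5]


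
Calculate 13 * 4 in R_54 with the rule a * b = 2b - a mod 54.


13 * 4 = 2*4 - 13 mod 54
= 8 - 13 mod 54
= -5 mod 54 = 49

49


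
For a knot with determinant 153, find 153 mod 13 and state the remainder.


Step 1: A knot is p-colorable if and only if p divides its determinant.
Step 2: Compute 153 mod 13.
153 = 11 * 13 + 10
Step 3: 153 mod 13 = 10
Step 4: The knot is 13-colorable: no

10


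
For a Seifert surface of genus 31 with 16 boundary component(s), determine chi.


chi = 2 - 2g - b
= 2 - 2*31 - 16
= 2 - 62 - 16 = -76

-76


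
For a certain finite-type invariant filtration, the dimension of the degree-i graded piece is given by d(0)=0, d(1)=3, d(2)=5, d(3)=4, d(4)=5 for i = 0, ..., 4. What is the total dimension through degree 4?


Total dimension = d(0) + d(1) + ... + d(4)
= 0 + 3 + 5 + 4 + 5
= 17

17


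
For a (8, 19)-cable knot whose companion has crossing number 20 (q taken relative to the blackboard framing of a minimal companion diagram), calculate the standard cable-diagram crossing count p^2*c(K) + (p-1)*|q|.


Step 1: Each of the c(K) crossings of the companion diagram becomes p*p = p^2 crossings among the p parallel strands, and each of the |q| twists s_1 s_2 ... s_(p-1) adds (p-1) crossings.
  Crossings = p^2 * c(K) + (p-1)*|q|
Step 2: = 8^2 * 20 + (8-1)*19
Step 3: = 64*20 + 7*19
Step 4: = 1280 + 133 = 1413

1413


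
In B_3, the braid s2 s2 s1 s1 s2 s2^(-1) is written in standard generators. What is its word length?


The word length counts the number of generators (including inverses).
Listing each generator: s2, s2, s1, s1, s2, s2^(-1)
There are 6 generators in this braid word.

6


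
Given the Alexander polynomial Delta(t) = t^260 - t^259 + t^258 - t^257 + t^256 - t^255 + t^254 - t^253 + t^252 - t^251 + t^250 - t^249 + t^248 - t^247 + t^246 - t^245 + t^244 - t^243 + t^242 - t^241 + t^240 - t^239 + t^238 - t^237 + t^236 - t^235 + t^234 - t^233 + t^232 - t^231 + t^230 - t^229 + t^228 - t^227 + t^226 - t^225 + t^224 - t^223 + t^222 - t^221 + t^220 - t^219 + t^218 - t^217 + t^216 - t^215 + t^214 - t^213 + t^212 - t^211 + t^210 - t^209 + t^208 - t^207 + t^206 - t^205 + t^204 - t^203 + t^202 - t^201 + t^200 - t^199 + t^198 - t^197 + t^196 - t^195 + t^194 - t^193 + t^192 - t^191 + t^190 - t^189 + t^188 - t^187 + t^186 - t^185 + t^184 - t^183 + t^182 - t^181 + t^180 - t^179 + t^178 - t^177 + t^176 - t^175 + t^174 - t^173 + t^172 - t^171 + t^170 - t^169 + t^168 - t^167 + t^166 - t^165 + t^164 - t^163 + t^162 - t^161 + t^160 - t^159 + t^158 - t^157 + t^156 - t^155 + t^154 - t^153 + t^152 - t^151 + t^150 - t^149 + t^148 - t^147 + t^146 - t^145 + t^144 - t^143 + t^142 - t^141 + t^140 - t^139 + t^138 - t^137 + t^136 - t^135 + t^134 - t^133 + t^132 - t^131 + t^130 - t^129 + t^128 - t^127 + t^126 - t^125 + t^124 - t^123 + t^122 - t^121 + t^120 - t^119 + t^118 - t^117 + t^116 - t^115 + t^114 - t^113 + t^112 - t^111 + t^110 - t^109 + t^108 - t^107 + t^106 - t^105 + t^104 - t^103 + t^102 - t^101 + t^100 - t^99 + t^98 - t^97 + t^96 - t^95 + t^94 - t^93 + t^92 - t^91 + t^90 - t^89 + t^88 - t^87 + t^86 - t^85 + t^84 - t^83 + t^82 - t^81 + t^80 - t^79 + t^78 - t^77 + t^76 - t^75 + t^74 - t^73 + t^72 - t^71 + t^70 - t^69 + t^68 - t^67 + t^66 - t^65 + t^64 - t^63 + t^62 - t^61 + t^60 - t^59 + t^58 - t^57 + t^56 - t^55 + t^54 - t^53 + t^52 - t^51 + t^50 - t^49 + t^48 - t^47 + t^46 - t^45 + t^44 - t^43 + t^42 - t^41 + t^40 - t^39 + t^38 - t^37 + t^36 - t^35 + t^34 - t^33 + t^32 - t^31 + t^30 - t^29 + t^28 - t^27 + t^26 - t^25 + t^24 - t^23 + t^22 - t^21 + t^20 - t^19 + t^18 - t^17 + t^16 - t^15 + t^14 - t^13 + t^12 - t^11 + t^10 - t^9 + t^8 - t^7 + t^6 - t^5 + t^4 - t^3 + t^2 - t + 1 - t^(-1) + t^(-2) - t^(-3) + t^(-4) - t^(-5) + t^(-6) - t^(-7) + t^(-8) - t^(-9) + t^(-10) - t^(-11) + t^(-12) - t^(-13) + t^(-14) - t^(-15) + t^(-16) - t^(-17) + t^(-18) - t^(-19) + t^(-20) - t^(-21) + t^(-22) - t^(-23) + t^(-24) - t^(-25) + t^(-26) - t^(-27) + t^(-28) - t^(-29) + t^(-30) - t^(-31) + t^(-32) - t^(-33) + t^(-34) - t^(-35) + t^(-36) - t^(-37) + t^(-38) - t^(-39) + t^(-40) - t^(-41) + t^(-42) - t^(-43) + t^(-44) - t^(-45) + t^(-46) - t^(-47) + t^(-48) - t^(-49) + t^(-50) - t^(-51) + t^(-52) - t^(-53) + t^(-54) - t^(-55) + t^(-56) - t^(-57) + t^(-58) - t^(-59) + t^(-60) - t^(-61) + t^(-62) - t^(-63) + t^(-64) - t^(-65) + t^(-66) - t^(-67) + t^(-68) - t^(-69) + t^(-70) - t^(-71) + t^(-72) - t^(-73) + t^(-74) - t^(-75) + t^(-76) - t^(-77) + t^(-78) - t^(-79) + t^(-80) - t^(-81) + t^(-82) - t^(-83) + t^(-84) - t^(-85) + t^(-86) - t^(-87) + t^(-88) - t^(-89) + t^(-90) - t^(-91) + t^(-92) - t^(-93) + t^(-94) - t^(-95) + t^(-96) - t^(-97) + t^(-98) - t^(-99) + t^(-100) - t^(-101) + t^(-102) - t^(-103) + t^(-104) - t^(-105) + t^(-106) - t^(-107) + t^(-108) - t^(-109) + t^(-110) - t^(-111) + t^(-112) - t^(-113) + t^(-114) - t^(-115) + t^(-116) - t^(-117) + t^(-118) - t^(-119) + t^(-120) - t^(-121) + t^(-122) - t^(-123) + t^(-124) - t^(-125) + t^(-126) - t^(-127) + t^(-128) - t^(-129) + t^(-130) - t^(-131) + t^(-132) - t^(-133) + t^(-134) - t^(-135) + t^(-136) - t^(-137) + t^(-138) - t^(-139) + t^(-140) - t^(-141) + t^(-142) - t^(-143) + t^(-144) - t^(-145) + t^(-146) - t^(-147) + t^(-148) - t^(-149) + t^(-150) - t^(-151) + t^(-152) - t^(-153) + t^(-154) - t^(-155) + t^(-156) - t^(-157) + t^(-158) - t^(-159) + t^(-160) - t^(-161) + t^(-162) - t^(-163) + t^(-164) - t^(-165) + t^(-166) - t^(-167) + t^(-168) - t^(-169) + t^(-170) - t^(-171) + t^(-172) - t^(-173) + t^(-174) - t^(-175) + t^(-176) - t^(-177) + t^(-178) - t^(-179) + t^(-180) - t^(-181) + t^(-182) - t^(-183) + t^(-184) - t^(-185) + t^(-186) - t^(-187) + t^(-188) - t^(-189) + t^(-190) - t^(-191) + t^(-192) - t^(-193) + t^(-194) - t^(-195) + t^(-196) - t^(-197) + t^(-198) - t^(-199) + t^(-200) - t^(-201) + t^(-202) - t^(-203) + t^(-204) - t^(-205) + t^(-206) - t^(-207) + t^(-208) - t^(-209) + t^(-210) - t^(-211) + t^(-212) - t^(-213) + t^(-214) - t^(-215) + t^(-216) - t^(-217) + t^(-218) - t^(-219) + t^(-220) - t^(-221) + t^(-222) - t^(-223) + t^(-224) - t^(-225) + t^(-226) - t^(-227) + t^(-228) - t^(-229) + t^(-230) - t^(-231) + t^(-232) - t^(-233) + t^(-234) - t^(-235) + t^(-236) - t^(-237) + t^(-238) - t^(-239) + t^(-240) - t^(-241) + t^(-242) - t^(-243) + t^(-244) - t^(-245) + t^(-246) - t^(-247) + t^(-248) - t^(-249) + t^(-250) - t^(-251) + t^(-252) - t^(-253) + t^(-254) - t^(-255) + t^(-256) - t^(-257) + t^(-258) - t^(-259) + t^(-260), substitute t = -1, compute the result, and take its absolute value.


Step 1: The polynomial has 521 terms with alternating signs, exponents from 260 down to -260.
Step 2: Substitute t = -1. The i-th term has coefficient (-1)^i and exponent (m-i),
  so its value is (-1)^i * (-1)^(m-i) = (-1)^m = 1 for every i.
Step 3: All 521 terms equal 1, so Delta(-1) = 521 * (1) = 521
Step 4: |Delta(-1)| = 521

521


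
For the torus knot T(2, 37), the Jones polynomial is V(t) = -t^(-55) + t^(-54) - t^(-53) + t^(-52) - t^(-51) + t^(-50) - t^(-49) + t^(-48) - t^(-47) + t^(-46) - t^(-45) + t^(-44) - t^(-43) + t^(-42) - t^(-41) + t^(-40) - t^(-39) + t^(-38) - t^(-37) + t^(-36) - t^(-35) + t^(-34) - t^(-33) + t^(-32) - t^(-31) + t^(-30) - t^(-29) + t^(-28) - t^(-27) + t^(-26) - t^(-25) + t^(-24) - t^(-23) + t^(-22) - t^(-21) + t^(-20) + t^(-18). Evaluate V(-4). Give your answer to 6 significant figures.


Substituting t = -4 into V(t) = -t^(-55) + t^(-54) - t^(-53) + t^(-52) - t^(-51) + t^(-50) - t^(-49) + t^(-48) - t^(-47) + t^(-46) - t^(-45) + t^(-44) - t^(-43) + t^(-42) - t^(-41) + t^(-40) - t^(-39) + t^(-38) - t^(-37) + t^(-36) - t^(-35) + t^(-34) - t^(-33) + t^(-32) - t^(-31) + t^(-30) - t^(-29) + t^(-28) - t^(-27) + t^(-26) - t^(-25) + t^(-24) - t^(-23) + t^(-22) - t^(-21) + t^(-20) + t^(-18):
  (-)t^(-55) = 7.70372e-34
  (+)t^(-54) = 3.08149e-33
  (-)t^(-53) = 1.2326e-32
  (+)t^(-52) = 4.93038e-32
  (-)t^(-51) = 1.97215e-31
  (+)t^(-50) = 7.88861e-31
  (-)t^(-49) = 3.15544e-30
  (+)t^(-48) = 1.26218e-29
  (-)t^(-47) = 5.04871e-29
  (+)t^(-46) = 2.01948e-28
  (-)t^(-45) = 8.07794e-28
  (+)t^(-44) = 3.23117e-27
  (-)t^(-43) = 1.29247e-26
  (+)t^(-42) = 5.16988e-26
  (-)t^(-41) = 2.06795e-25
  (+)t^(-40) = 8.27181e-25
  (-)t^(-39) = 3.30872e-24
  (+)t^(-38) = 1.32349e-23
  (-)t^(-37) = 5.29396e-23
  (+)t^(-36) = 2.11758e-22
  (-)t^(-35) = 8.47033e-22
  (+)t^(-34) = 3.38813e-21
  (-)t^(-33) = 1.35525e-20
  (+)t^(-32) = 5.42101e-20
  (-)t^(-31) = 2.1684e-19
  (+)t^(-30) = 8.67362e-19
  (-)t^(-29) = 3.46945e-18
  (+)t^(-28) = 1.38778e-17
  (-)t^(-27) = 5.55112e-17
  (+)t^(-26) = 2.22045e-16
  (-)t^(-25) = 8.88178e-16
  (+)t^(-24) = 3.55271e-15
  (-)t^(-23) = 1.42109e-14
  (+)t^(-22) = 5.68434e-14
  (-)t^(-21) = 2.27374e-13
  (+)t^(-20) = 9.09495e-13
  (+)t^(-18) = 1.45519e-11
Sum = (7.70372e-34) + (3.08149e-33) + (1.2326e-32) + (4.93038e-32) + (1.97215e-31) + (7.88861e-31) + (3.15544e-30) + (1.26218e-29) + (5.04871e-29) + (2.01948e-28) + (8.07794e-28) + (3.23117e-27) + (1.29247e-26) + (5.16988e-26) + (2.06795e-25) + (8.27181e-25) + (3.30872e-24) + (1.32349e-23) + (5.29396e-23) + (2.11758e-22) + (8.47033e-22) + (3.38813e-21) + (1.35525e-20) + (5.42101e-20) + (2.1684e-19) + (8.67362e-19) + (3.46945e-18) + (1.38778e-17) + (5.55112e-17) + (2.22045e-16) + (8.88178e-16) + (3.55271e-15) + (1.42109e-14) + (5.68434e-14) + (2.27374e-13) + (9.09495e-13) + (1.45519e-11)
= 1.576457483e-11
Rounded to 6 significant figures: 1.57646e-11

1.57646e-11


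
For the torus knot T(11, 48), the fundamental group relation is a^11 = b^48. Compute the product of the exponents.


The relation is a^11 = b^48.
Product of exponents = 11 * 48
= 528

528


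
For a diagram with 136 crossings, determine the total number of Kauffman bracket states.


Each crossing contributes 2 choices (A-smoothing or B-smoothing).
Total states = 2^136 = 87112285931760246646623899502532662132736

87112285931760246646623899502532662132736


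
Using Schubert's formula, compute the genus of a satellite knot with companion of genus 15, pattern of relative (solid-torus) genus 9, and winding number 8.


Schubert: g(satellite) = g_rel(pattern) + |winding| * g(companion),
where g_rel(pattern) is the genus of the pattern relative to the solid torus.
= 9 + 8 * 15
= 9 + 120 = 129

129


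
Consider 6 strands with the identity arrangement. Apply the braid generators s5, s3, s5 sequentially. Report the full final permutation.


Starting with identity [1, 2, 3, 4, 5, 6].
Apply generators in sequence:
  After s5: [1, 2, 3, 4, 6, 5]
  After s3: [1, 2, 4, 3, 6, 5]
  After s5: [1, 2, 4, 3, 5, 6]
Final permutation: [1, 2, 4, 3, 5, 6]

[1, 2, 4, 3, 5, 6]


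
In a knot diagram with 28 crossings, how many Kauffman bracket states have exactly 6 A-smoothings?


We choose which 6 of 28 crossings get A-smoothings.
C(28, 6) = 28! / (6! * 22!)
= 376740

376740


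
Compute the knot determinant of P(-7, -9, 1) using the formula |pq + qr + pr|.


Step 1: Compute pq + qr + pr.
pq = (-7)*(-9) = 63
qr = (-9)*1 = -9
pr = (-7)*1 = -7
pq + qr + pr = 63 + (-9) + (-7) = 47
Step 2: Take absolute value.
det(P(-7,-9,1)) = |47| = 47

47


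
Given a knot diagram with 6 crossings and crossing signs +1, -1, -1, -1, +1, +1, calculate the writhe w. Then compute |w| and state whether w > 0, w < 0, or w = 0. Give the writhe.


Step 1: Count positive crossings (+1).
Positive crossings: 3
Step 2: Count negative crossings (-1).
Negative crossings: 3
Step 3: Writhe = (positive) - (negative)
w = 3 - 3 = 0
Step 4: |w| = 0, and w is zero

0


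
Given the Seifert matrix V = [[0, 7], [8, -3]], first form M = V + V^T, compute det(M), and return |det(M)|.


Step 1: Form V + V^T where V = [[0, 7], [8, -3]]
  V^T = [[0, 8], [7, -3]]
  V + V^T = [[0, 15], [15, -6]]
Step 2: det(V + V^T) = 0*(-6) - 15*15
  = 0 - 225 = -225
Step 3: Knot determinant = |det(V + V^T)| = |-225| = 225

225


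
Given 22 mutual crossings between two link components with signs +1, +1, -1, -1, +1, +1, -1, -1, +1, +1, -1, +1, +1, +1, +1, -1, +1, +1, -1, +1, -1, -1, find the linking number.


Step 1: Count positive crossings: 13
Step 2: Count negative crossings: 9
Step 3: Sum of signs = 13 - 9 = 4
Step 4: Linking number = sum/2 = 4/2 = 2

2


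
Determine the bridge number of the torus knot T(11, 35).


The bridge number of T(p,q) is min(p,q).
min(11, 35) = 11

11


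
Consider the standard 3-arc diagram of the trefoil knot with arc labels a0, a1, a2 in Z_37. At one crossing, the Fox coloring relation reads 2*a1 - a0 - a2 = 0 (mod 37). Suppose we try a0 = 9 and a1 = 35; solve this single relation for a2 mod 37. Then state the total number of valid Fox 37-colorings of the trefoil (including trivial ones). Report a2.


Step 1: Apply the given crossing relation 2*a1 - a0 - a2 = 0 (mod 37).
  a2 = 2*a1 - a0 mod 37
  a2 = 2*35 - 9 mod 37
  a2 = 70 - 9 mod 37
  a2 = 61 mod 37 = 24
Step 2: The trefoil has determinant 3.
  Number of Fox p-colorings (p prime) is p^2 if p = 3, else p.
  Since 37 does not divide 3, only trivial (constant) colorings exist.
  (So the trial a0 = 9, a1 = 35 with a0 != a1 does NOT extend to a valid coloring of the whole trefoil: the other two crossing relations require 3*(a1 - a0) = 0 (mod 37), which fails.)
  Total colorings = 37
Step 3: a2 = 24, total Fox 37-colorings = 37

24


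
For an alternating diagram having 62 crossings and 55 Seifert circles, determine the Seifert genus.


For alternating knots, g = (c - s + 1)/2.
= (62 - 55 + 1)/2
= 8/2 = 4

4


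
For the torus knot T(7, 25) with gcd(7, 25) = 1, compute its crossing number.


For a torus knot T(p, q) with gcd(p,q)=1,
the crossing number is min(p*(q-1), q*(p-1)).
p*(q-1) = 7*24 = 168
q*(p-1) = 25*6 = 150
min(168, 150) = 150

150


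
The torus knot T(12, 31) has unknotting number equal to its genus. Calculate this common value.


For a torus knot T(p,q), both the unknotting number and genus equal (p-1)(q-1)/2.
= (12-1)(31-1)/2
= 11*30/2
= 330/2 = 165

165


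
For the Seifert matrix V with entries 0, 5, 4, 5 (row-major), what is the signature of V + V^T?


Step 1: V + V^T = [[0, 9], [9, 10]]
Step 2: trace = 10, det = -81
Step 3: Discriminant = 10^2 - 4*(-81) = 424
Step 4: Eigenvalues: 15.2956, -5.29563
Step 5: Signature = (# positive eigenvalues) - (# negative eigenvalues) = 0

0


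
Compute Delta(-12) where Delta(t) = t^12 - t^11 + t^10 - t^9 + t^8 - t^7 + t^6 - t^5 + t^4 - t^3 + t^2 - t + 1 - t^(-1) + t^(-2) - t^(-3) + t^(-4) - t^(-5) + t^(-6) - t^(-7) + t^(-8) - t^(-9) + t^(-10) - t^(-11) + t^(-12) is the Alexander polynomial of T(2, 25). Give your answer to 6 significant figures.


Substituting t = -12 into Delta(t) = t^12 - t^11 + t^10 - t^9 + t^8 - t^7 + t^6 - t^5 + t^4 - t^3 + t^2 - t + 1 - t^(-1) + t^(-2) - t^(-3) + t^(-4) - t^(-5) + t^(-6) - t^(-7) + t^(-8) - t^(-9) + t^(-10) - t^(-11) + t^(-12):
Term values: (8916100448256) + (743008370688) + (61917364224) + (5159780352) + (429981696) + (35831808) + (2985984) + (248832) + (20736) + (1728) + (144) + (12) + (1) + (0.0833333) + (0.00694444) + (0.000578704) + (4.82253e-05) + (4.01878e-06) + (3.34898e-07) + (2.79082e-08) + (2.32568e-09) + (1.93807e-10) + (1.61506e-11) + (1.34588e-12) + (1.12157e-13)
Sum = 9.726655034e+12
Rounded to 6 significant figures: 9.72666e+12

9.72666e+12


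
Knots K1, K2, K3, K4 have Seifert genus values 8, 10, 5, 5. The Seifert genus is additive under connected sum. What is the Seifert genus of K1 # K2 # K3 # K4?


The Seifert genus is additive under connected sum.
Seifert genus(K1 # K2 # K3 # K4) = (8) + (10) + (5) + (5)
= 28

28


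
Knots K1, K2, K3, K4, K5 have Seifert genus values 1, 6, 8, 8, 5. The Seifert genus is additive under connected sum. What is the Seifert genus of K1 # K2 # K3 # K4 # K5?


The Seifert genus is additive under connected sum.
Seifert genus(K1 # K2 # K3 # K4 # K5) = (1) + (6) + (8) + (8) + (5)
= 28

28


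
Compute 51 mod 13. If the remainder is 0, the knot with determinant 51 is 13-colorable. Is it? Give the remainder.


Step 1: A knot is p-colorable if and only if p divides its determinant.
Step 2: Compute 51 mod 13.
51 = 3 * 13 + 12
Step 3: 51 mod 13 = 12
Step 4: The knot is 13-colorable: no

12


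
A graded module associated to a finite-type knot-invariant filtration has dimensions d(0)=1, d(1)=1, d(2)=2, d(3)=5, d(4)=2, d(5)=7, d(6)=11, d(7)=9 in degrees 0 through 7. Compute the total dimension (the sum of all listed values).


Total dimension = d(0) + d(1) + ... + d(7)
= 1 + 1 + 2 + 5 + 2 + 7 + 11 + 9
= 38

38


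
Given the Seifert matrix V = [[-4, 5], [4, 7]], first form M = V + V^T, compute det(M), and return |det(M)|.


Step 1: Form V + V^T where V = [[-4, 5], [4, 7]]
  V^T = [[-4, 4], [5, 7]]
  V + V^T = [[-8, 9], [9, 14]]
Step 2: det(V + V^T) = (-8)*14 - 9*9
  = -112 - 81 = -193
Step 3: Knot determinant = |det(V + V^T)| = |-193| = 193

193


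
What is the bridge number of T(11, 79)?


The bridge number of T(p,q) is min(p,q).
min(11, 79) = 11

11


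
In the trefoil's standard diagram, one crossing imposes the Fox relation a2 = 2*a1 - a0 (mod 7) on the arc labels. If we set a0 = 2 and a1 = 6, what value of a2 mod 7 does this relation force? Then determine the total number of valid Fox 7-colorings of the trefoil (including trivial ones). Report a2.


Step 1: Apply the given crossing relation 2*a1 - a0 - a2 = 0 (mod 7).
  a2 = 2*a1 - a0 mod 7
  a2 = 2*6 - 2 mod 7
  a2 = 12 - 2 mod 7
  a2 = 10 mod 7 = 3
Step 2: The trefoil has determinant 3.
  Number of Fox p-colorings (p prime) is p^2 if p = 3, else p.
  Since 7 does not divide 3, only trivial (constant) colorings exist.
  (So the trial a0 = 2, a1 = 6 with a0 != a1 does NOT extend to a valid coloring of the whole trefoil: the other two crossing relations require 3*(a1 - a0) = 0 (mod 7), which fails.)
  Total colorings = 7
Step 3: a2 = 3, total Fox 7-colorings = 7

3


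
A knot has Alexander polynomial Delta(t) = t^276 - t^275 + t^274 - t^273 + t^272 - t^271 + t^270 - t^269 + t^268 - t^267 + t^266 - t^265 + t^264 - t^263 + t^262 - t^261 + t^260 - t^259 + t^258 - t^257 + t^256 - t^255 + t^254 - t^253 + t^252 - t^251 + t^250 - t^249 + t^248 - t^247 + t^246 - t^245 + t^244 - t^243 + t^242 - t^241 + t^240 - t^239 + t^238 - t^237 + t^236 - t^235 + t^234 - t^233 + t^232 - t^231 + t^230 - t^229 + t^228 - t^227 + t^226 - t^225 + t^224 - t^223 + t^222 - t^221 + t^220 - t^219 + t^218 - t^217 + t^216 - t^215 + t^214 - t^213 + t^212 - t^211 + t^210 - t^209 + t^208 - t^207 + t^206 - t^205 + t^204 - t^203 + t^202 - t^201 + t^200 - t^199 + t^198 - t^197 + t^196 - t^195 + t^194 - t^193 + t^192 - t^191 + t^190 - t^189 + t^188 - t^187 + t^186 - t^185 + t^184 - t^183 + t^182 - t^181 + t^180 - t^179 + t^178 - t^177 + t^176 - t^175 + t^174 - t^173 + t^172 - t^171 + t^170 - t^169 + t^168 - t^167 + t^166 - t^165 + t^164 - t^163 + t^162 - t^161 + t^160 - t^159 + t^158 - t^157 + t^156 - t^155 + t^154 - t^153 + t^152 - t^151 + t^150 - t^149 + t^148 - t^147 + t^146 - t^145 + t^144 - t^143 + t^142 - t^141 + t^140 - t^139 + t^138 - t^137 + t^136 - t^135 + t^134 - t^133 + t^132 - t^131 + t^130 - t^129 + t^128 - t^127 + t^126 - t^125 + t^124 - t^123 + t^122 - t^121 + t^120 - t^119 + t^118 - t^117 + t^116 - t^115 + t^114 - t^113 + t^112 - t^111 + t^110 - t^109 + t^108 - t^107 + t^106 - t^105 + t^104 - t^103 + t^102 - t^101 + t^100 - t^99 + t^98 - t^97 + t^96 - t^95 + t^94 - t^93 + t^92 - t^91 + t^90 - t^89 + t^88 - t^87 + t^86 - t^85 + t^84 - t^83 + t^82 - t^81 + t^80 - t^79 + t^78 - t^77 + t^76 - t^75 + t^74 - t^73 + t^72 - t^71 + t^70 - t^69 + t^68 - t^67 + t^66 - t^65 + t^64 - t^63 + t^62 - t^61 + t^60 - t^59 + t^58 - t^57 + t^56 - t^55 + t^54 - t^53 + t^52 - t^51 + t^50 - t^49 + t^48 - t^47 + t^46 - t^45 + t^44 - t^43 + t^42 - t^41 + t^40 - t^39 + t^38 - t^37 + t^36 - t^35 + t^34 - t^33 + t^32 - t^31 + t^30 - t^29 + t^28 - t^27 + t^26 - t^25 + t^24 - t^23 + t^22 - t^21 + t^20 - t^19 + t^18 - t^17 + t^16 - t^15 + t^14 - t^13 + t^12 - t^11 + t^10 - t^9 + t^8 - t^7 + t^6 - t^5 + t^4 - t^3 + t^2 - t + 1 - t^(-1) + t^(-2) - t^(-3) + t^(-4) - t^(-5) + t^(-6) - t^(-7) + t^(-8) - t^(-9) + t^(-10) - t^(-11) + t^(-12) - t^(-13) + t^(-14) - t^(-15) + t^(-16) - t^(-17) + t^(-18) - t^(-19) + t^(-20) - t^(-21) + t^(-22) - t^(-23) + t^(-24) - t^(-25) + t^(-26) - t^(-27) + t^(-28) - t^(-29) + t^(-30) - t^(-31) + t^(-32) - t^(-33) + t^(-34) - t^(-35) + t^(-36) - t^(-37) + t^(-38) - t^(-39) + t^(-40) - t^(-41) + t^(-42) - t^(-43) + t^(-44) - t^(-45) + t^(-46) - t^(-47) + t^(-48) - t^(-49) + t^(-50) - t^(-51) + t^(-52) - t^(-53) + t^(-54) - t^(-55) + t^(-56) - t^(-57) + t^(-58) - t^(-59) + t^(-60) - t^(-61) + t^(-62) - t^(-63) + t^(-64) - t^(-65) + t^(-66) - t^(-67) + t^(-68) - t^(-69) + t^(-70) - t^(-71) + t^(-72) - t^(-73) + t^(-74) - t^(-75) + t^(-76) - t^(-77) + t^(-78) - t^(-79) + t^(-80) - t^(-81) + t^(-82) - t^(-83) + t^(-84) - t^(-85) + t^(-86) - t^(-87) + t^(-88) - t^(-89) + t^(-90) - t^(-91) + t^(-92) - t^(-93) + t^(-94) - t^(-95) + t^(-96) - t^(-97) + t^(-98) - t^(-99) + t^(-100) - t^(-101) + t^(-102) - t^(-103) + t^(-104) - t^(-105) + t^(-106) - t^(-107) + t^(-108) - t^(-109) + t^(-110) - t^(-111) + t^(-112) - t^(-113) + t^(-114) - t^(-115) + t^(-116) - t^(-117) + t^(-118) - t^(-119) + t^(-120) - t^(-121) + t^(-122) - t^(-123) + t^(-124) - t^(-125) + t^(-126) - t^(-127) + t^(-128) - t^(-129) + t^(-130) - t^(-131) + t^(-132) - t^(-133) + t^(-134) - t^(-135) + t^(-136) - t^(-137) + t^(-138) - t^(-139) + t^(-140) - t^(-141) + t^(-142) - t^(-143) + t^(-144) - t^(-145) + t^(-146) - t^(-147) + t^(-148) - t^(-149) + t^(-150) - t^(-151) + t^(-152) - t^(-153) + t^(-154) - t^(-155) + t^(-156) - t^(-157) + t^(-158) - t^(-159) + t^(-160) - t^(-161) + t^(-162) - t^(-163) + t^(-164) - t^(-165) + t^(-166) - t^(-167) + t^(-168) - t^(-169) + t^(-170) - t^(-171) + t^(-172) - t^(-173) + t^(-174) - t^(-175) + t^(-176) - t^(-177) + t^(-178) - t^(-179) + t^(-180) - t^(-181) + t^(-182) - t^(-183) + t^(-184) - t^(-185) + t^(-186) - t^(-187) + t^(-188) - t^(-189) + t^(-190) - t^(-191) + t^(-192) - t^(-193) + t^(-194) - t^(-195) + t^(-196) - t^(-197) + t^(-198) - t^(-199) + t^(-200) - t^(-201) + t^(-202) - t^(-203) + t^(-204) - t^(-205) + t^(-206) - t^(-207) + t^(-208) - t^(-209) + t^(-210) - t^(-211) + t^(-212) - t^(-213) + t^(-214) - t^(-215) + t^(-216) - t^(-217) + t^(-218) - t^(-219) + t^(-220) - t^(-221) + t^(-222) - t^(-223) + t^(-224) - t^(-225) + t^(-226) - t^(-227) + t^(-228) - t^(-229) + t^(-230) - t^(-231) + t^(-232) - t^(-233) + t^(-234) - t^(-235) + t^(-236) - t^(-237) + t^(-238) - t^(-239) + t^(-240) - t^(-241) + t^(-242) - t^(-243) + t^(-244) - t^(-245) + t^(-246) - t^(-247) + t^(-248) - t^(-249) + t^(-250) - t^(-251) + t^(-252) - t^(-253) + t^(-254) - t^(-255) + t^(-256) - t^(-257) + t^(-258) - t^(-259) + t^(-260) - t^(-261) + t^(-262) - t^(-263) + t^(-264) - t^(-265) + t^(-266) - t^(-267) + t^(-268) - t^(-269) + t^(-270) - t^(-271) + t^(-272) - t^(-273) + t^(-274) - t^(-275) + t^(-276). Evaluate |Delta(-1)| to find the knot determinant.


Step 1: The polynomial has 553 terms with alternating signs, exponents from 276 down to -276.
Step 2: Substitute t = -1. The i-th term has coefficient (-1)^i and exponent (m-i),
  so its value is (-1)^i * (-1)^(m-i) = (-1)^m = 1 for every i.
Step 3: All 553 terms equal 1, so Delta(-1) = 553 * (1) = 553
Step 4: |Delta(-1)| = 553

553


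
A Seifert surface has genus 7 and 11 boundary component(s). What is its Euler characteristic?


chi = 2 - 2g - b
= 2 - 2*7 - 11
= 2 - 14 - 11 = -23

-23


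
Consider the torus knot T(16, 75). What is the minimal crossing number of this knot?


For a torus knot T(p, q) with gcd(p,q)=1,
the crossing number is min(p*(q-1), q*(p-1)).
p*(q-1) = 16*74 = 1184
q*(p-1) = 75*15 = 1125
min(1184, 1125) = 1125

1125


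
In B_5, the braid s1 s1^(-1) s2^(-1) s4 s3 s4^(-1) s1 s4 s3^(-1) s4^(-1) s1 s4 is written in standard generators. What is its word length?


The word length counts the number of generators (including inverses).
Listing each generator: s1, s1^(-1), s2^(-1), s4, s3, s4^(-1), s1, s4, s3^(-1), s4^(-1), s1, s4
There are 12 generators in this braid word.

12


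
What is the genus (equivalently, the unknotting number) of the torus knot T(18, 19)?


For a torus knot T(p,q), both the unknotting number and genus equal (p-1)(q-1)/2.
= (18-1)(19-1)/2
= 17*18/2
= 306/2 = 153

153


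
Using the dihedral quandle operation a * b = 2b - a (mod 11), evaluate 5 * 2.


5 * 2 = 2*2 - 5 mod 11
= 4 - 5 mod 11
= -1 mod 11 = 10

10


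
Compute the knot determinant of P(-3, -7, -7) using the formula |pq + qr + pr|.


Step 1: Compute pq + qr + pr.
pq = (-3)*(-7) = 21
qr = (-7)*(-7) = 49
pr = (-3)*(-7) = 21
pq + qr + pr = 21 + 49 + 21 = 91
Step 2: Take absolute value.
det(P(-3,-7,-7)) = |91| = 91

91


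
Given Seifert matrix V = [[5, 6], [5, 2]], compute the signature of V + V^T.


Step 1: V + V^T = [[10, 11], [11, 4]]
Step 2: trace = 14, det = -81
Step 3: Discriminant = 14^2 - 4*(-81) = 520
Step 4: Eigenvalues: 18.4018, -4.40175
Step 5: Signature = (# positive eigenvalues) - (# negative eigenvalues) = 0

0


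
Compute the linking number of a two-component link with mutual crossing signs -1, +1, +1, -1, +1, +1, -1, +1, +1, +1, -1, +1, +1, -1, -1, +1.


Step 1: Count positive crossings: 10
Step 2: Count negative crossings: 6
Step 3: Sum of signs = 10 - 6 = 4
Step 4: Linking number = sum/2 = 4/2 = 2

2


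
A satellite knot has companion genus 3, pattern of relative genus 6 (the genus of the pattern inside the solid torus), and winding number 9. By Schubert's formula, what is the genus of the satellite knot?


Schubert: g(satellite) = g_rel(pattern) + |winding| * g(companion),
where g_rel(pattern) is the genus of the pattern relative to the solid torus.
= 6 + 9 * 3
= 6 + 27 = 33

33


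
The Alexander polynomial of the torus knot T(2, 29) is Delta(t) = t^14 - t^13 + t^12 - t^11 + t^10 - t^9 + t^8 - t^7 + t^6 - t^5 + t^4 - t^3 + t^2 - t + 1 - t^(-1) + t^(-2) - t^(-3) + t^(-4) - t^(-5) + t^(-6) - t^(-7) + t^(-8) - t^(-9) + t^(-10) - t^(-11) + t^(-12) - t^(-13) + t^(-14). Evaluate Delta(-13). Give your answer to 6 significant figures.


Substituting t = -13 into Delta(t) = t^14 - t^13 + t^12 - t^11 + t^10 - t^9 + t^8 - t^7 + t^6 - t^5 + t^4 - t^3 + t^2 - t + 1 - t^(-1) + t^(-2) - t^(-3) + t^(-4) - t^(-5) + t^(-6) - t^(-7) + t^(-8) - t^(-9) + t^(-10) - t^(-11) + t^(-12) - t^(-13) + t^(-14):
Term values: (3937376385699289) + (302875106592253) + (23298085122481) + (1792160394037) + (137858491849) + (10604499373) + (815730721) + (62748517) + (4826809) + (371293) + (28561) + (2197) + (169) + (13) + (1) + (0.0769231) + (0.00591716) + (0.000455166) + (3.50128e-05) + (2.69329e-06) + (2.07176e-07) + (1.59366e-08) + (1.22589e-09) + (9.42996e-11) + (7.25382e-12) + (5.57986e-13) + (4.2922e-14) + (3.30169e-15) + (2.53976e-16)
Sum = 4.265491085e+15
Rounded to 6 significant figures: 4.26549e+15

4.26549e+15


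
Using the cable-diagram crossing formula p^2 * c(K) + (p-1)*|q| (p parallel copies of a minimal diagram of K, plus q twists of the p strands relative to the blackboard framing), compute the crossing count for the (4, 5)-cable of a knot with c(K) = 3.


Step 1: Each of the c(K) crossings of the companion diagram becomes p*p = p^2 crossings among the p parallel strands, and each of the |q| twists s_1 s_2 ... s_(p-1) adds (p-1) crossings.
  Crossings = p^2 * c(K) + (p-1)*|q|
Step 2: = 4^2 * 3 + (4-1)*5
Step 3: = 16*3 + 3*5
Step 4: = 48 + 15 = 63

63


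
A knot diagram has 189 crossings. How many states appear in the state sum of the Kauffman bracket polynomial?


Each crossing contributes 2 choices (A-smoothing or B-smoothing).
Total states = 2^189 = 784637716923335095479473677900958302012794430558004314112

784637716923335095479473677900958302012794430558004314112


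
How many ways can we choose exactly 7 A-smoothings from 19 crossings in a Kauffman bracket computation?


We choose which 7 of 19 crossings get A-smoothings.
C(19, 7) = 19! / (7! * 12!)
= 50388

50388


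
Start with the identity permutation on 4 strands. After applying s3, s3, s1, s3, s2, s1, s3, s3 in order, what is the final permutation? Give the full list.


Starting with identity [1, 2, 3, 4].
Apply generators in sequence:
  After s3: [1, 2, 4, 3]
  After s3: [1, 2, 3, 4]
  After s1: [2, 1, 3, 4]
  After s3: [2, 1, 4, 3]
  After s2: [2, 4, 1, 3]
  After s1: [4, 2, 1, 3]
  After s3: [4, 2, 3, 1]
  After s3: [4, 2, 1, 3]
Final permutation: [4, 2, 1, 3]

[4, 2, 1, 3]


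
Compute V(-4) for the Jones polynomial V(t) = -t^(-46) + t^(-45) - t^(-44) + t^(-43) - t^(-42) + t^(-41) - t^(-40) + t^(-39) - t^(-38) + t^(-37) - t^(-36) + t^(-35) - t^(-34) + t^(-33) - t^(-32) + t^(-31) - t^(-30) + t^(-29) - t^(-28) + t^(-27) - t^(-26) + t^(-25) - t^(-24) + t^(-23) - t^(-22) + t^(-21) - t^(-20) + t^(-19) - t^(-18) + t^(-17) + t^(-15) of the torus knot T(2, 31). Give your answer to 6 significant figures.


Substituting t = -4 into V(t) = -t^(-46) + t^(-45) - t^(-44) + t^(-43) - t^(-42) + t^(-41) - t^(-40) + t^(-39) - t^(-38) + t^(-37) - t^(-36) + t^(-35) - t^(-34) + t^(-33) - t^(-32) + t^(-31) - t^(-30) + t^(-29) - t^(-28) + t^(-27) - t^(-26) + t^(-25) - t^(-24) + t^(-23) - t^(-22) + t^(-21) - t^(-20) + t^(-19) - t^(-18) + t^(-17) + t^(-15):
  (-)t^(-46) = -2.01948e-28
  (+)t^(-45) = -8.07794e-28
  (-)t^(-44) = -3.23117e-27
  (+)t^(-43) = -1.29247e-26
  (-)t^(-42) = -5.16988e-26
  (+)t^(-41) = -2.06795e-25
  (-)t^(-40) = -8.27181e-25
  (+)t^(-39) = -3.30872e-24
  (-)t^(-38) = -1.32349e-23
  (+)t^(-37) = -5.29396e-23
  (-)t^(-36) = -2.11758e-22
  (+)t^(-35) = -8.47033e-22
  (-)t^(-34) = -3.38813e-21
  (+)t^(-33) = -1.35525e-20
  (-)t^(-32) = -5.42101e-20
  (+)t^(-31) = -2.1684e-19
  (-)t^(-30) = -8.67362e-19
  (+)t^(-29) = -3.46945e-18
  (-)t^(-28) = -1.38778e-17
  (+)t^(-27) = -5.55112e-17
  (-)t^(-26) = -2.22045e-16
  (+)t^(-25) = -8.88178e-16
  (-)t^(-24) = -3.55271e-15
  (+)t^(-23) = -1.42109e-14
  (-)t^(-22) = -5.68434e-14
  (+)t^(-21) = -2.27374e-13
  (-)t^(-20) = -9.09495e-13
  (+)t^(-19) = -3.63798e-12
  (-)t^(-18) = -1.45519e-11
  (+)t^(-17) = -5.82077e-11
  (+)t^(-15) = -9.31323e-10
Sum = (-2.01948e-28) + (-8.07794e-28) + (-3.23117e-27) + (-1.29247e-26) + (-5.16988e-26) + (-2.06795e-25) + (-8.27181e-25) + (-3.30872e-24) + (-1.32349e-23) + (-5.29396e-23) + (-2.11758e-22) + (-8.47033e-22) + (-3.38813e-21) + (-1.35525e-20) + (-5.42101e-20) + (-2.1684e-19) + (-8.67362e-19) + (-3.46945e-18) + (-1.38778e-17) + (-5.55112e-17) + (-2.22045e-16) + (-8.88178e-16) + (-3.55271e-15) + (-1.42109e-14) + (-5.68434e-14) + (-2.27374e-13) + (-9.09495e-13) + (-3.63798e-12) + (-1.45519e-11) + (-5.82077e-11) + (-9.31323e-10)
= -1.008932789e-09
Rounded to 6 significant figures: -1.00893e-09

-1.00893e-09
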